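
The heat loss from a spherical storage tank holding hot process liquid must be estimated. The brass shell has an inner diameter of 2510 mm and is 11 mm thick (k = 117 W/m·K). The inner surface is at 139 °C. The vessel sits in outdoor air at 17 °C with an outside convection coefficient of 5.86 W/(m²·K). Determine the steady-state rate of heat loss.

Radial (spherical) resistances in series:
R_brass shell = (1/1.255 − 1/1.266)/(4π×117) = 4.709×10^-6 K/W
R_outer film = 1/(h·4πr_o²) = 1/(5.86×4π×1.266²) = 0.008473 K/W
R_total = 0.008477 K/W
Q = ΔT/R_total = 122/0.008477

Q ≈ 14400 W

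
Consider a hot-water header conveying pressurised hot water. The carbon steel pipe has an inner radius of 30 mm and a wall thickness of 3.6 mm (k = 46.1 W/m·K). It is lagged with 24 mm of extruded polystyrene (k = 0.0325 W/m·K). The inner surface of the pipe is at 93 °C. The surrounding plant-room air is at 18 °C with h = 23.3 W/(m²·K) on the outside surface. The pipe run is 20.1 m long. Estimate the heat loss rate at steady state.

Cylindrical conduction, so R = ln(r₂/r₁)/(2πkL) per layer, in series:
R_carbon steel pipe wall = ln(33.6/30)/(2π×46.1×20.1) = 1.947×10^-5 K/W
R_extruded polystyrene = ln(57.6/33.6)/(2π×0.0325×20.1) = 0.1313 K/W
R_outer film = 1/(h_o·2πr_oL) = 1/(23.3×2π×0.0576×20.1) = 0.0059 K/W
R_total = 0.1372 K/W
Q = ΔT/R_total = 75/0.1372

Q ≈ 546 W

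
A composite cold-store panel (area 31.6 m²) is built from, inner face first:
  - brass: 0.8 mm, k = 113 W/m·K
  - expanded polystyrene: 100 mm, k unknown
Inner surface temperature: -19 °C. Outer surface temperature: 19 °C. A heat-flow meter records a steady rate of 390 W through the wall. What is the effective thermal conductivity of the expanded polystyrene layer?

k ≈ 0.0325 W/(m·K)

Thermal resistances in series:
R_brass = L/(kA) = 0.0008/(113×31.6) = 2.24×10^-7 K/W
Sum of known resistances R_other = 2.24×10^-7 K/W
Total R = ΔT/Q = 38/390 = 0.09744 K/W
R_expanded polystyrene = R_total − R_other = 0.09744 K/W
k = L/(R·A) = 0.1/(0.09744×31.6)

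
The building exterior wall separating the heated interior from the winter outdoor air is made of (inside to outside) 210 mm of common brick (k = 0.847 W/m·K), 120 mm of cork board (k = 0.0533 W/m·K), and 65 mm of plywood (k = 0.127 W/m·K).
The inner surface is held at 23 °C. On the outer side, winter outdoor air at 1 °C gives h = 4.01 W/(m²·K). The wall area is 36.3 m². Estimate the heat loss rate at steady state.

Q ≈ 245 W

Thermal resistances in series:
R_common brick = L/(kA) = 0.21/(0.847×36.3) = 0.00683 K/W
R_cork board = L/(kA) = 0.12/(0.0533×36.3) = 0.06202 K/W
R_plywood = L/(kA) = 0.065/(0.127×36.3) = 0.0141 K/W
R_outer film = 1/(h_o·A) = 1/(4.01×36.3) = 0.00687 K/W
R_total = 0.08982 K/W
Q = ΔT / R_total = 22 / 0.08982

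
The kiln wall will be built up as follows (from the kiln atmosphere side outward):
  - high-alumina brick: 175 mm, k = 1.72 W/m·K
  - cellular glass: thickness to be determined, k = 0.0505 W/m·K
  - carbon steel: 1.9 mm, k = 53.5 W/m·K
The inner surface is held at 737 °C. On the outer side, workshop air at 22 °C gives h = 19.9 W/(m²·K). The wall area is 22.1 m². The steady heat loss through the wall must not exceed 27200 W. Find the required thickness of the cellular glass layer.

L ≈ 21.7 mm

Treating each layer as a thermal resistance in series:
R_high-alumina brick = L/(kA) = 0.175/(1.72×22.1) = 0.004604 K/W
R_carbon steel = L/(kA) = 0.0019/(53.5×22.1) = 1.607×10^-6 K/W
R_outer film = 1/(h_o·A) = 1/(19.9×22.1) = 0.002274 K/W
Sum of the known resistances R_other = 0.006879 K/W
Required total resistance R_tot = ΔT/Q_allow = 715/27200 = 0.02629 K/W
R_cellular glass = R_tot − R_other = 0.01941 K/W
L = R·k·A = 0.01941×0.0505×22.1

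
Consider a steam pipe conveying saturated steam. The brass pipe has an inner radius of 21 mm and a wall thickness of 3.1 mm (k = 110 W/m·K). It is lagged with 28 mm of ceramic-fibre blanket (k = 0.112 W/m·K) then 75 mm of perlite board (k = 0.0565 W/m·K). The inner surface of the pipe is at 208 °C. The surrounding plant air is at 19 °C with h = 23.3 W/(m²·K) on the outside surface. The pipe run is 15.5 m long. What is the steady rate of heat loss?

Q ≈ 800 W

Cylindrical conduction, so R = ln(r₂/r₁)/(2πkL) per layer, in series:
R_brass pipe wall = ln(24.1/21)/(2π×110×15.5) = 1.285×10^-5 K/W
R_ceramic-fibre blanket = ln(52.1/24.1)/(2π×0.112×15.5) = 0.07068 K/W
R_perlite board = ln(127.1/52.1)/(2π×0.0565×15.5) = 0.1621 K/W
R_outer film = 1/(h_o·2πr_oL) = 1/(23.3×2π×0.1271×15.5) = 0.003467 K/W
R_total = 0.2362 K/W
Q = ΔT/R_total = 189/0.2362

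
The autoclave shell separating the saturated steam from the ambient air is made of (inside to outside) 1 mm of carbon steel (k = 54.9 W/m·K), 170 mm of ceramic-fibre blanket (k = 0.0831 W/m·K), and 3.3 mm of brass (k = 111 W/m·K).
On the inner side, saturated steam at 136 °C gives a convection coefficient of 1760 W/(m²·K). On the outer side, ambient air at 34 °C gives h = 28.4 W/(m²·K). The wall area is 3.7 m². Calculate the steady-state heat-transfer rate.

Thermal resistances in series:
R_inner film = 1/(h_i·A) = 1/(1760×3.7) = 1.536×10^-4 K/W
R_carbon steel = L/(kA) = 0.001/(54.9×3.7) = 4.923×10^-6 K/W
R_ceramic-fibre blanket = L/(kA) = 0.17/(0.0831×3.7) = 0.5529 K/W
R_brass = L/(kA) = 0.0033/(111×3.7) = 8.035×10^-6 K/W
R_outer film = 1/(h_o·A) = 1/(28.4×3.7) = 0.009517 K/W
R_total = 0.5626 K/W
Q = ΔT / R_total = 102 / 0.5626

Q ≈ 181 W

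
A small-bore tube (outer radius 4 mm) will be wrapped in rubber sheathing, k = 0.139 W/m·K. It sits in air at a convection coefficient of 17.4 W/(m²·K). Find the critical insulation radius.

r_cr ≈ 7.99 mm

For a cylinder r_cr = k/h = 0.139/17.4
r_cr = 7.99 mm; since the bare radius (4 mm) is below r_cr, adding a thin layer of insulation will *increase* heat loss.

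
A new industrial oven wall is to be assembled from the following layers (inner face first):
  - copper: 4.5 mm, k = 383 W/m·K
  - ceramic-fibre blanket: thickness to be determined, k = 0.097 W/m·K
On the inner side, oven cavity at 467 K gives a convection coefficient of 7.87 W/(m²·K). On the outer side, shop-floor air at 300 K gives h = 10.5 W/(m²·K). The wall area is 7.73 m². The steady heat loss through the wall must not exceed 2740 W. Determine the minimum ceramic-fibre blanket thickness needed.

L ≈ 24.1 mm

Thermal resistances in series:
R_inner film = 1/(h_i·A) = 1/(7.87×7.73) = 0.01644 K/W
R_copper = L/(kA) = 0.0045/(383×7.73) = 1.52×10^-6 K/W
R_outer film = 1/(h_o·A) = 1/(10.5×7.73) = 0.01232 K/W
Sum of the known resistances R_other = 0.02876 K/W
Required total resistance R_tot = ΔT/Q_allow = 167/2740 = 0.06095 K/W
R_ceramic-fibre blanket = R_tot − R_other = 0.03219 K/W
L = R·k·A = 0.03219×0.097×7.73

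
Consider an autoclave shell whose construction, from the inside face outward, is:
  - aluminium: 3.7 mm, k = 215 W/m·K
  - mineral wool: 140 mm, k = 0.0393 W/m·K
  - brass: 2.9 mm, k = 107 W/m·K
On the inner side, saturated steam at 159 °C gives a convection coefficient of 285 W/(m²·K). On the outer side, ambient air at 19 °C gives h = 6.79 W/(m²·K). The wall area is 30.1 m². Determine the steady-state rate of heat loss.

Using the resistance-network approach (series):
R_inner film = 1/(h_i·A) = 1/(285×30.1) = 1.166×10^-4 K/W
R_aluminium = L/(kA) = 0.0037/(215×30.1) = 5.717×10^-7 K/W
R_mineral wool = L/(kA) = 0.14/(0.0393×30.1) = 0.1184 K/W
R_brass = L/(kA) = 0.0029/(107×30.1) = 9.004×10^-7 K/W
R_outer film = 1/(h_o·A) = 1/(6.79×30.1) = 0.004893 K/W
R_total = 0.1234 K/W
Q = ΔT / R_total = 140 / 0.1234

Q ≈ 1130 W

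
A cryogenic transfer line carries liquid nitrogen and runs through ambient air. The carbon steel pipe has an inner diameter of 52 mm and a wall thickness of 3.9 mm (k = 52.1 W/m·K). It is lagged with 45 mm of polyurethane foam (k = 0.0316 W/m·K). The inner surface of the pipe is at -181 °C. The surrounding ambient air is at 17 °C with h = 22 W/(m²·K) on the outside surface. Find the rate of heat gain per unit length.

Cylindrical conduction, so R = ln(r₂/r₁)/(2πkL) per layer, in series:
R_carbon steel pipe wall = ln(29.9/26)/(2π×52.1×1) = 4.269×10^-4 K/W
R_polyurethane foam = ln(74.9/29.9)/(2π×0.0316×1) = 4.625 K/W
R_outer film = 1/(h_o·2πr_oL) = 1/(22×2π×0.0749×1) = 0.09659 K/W
R_total = 4.722 K/W
Q = ΔT/R_total = 198/4.722

q′ ≈ 41.9 W/m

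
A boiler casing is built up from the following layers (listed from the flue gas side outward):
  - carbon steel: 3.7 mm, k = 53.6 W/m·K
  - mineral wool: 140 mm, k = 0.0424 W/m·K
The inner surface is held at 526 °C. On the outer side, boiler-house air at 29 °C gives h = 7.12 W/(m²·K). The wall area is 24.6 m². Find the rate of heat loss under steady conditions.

Q ≈ 3550 W

Treating each layer as a thermal resistance in series:
R_carbon steel = L/(kA) = 0.0037/(53.6×24.6) = 2.806×10^-6 K/W
R_mineral wool = L/(kA) = 0.14/(0.0424×24.6) = 0.1342 K/W
R_outer film = 1/(h_o·A) = 1/(7.12×24.6) = 0.005709 K/W
R_total = 0.1399 K/W
Q = ΔT / R_total = 497 / 0.1399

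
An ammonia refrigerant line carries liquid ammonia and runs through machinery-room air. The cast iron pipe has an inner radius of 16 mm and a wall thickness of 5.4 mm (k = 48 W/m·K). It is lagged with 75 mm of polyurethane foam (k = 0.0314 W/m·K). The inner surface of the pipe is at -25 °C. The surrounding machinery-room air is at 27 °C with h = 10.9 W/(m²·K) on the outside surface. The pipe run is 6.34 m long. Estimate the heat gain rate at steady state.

Treating each annulus and film as a series resistance:
R_cast iron pipe wall = ln(21.4/16)/(2π×48×6.34) = 1.521×10^-4 K/W
R_polyurethane foam = ln(96.4/21.4)/(2π×0.0314×6.34) = 1.203 K/W
R_outer film = 1/(h_o·2πr_oL) = 1/(10.9×2π×0.0964×6.34) = 0.02389 K/W
R_total = 1.227 K/W
Q = ΔT/R_total = 52/1.227

Q ≈ 42.4 W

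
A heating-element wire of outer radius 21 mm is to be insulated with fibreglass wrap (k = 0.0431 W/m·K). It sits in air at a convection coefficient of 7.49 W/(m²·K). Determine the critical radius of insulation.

For a cylinder r_cr = k/h = 0.0431/7.49
r_cr = 5.75 mm; since the bare radius (21 mm) is above r_cr, any added insulation will reduce heat loss.

r_cr ≈ 5.75 mm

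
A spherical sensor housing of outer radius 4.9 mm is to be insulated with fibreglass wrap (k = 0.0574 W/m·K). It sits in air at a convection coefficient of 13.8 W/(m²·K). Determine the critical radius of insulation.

r_cr ≈ 8.32 mm

For a sphere r_cr = 2k/h = 2×0.0574/13.8
r_cr = 8.32 mm; since the bare radius (4.9 mm) is below r_cr, adding a thin layer of insulation will *increase* heat loss.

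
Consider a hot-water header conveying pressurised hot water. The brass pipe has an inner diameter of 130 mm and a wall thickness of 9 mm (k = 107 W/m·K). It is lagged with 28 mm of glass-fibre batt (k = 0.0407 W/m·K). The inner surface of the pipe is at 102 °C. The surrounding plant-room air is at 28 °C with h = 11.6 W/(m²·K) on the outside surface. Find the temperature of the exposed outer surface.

T ≈ 35.2 °C

For a radial system each layer contributes R = ln(r_out/r_in)/(2πkL); films add R = 1/(hA).
R_brass pipe wall = ln(74/65)/(2π×107×1) = 1.929×10^-4 K/W
R_glass-fibre batt = ln(102/74)/(2π×0.0407×1) = 1.255 K/W
R_outer film = 1/(h_o·2πr_oL) = 1/(11.6×2π×0.102×1) = 0.1345 K/W
R_total = 1.39 K/W
Q = ΔT/R_total = 74/1.39
Q = 53.3 W/m
T_interface = T_inner − Q·ΣR(inner→interface) = 102 − 53.3×1.255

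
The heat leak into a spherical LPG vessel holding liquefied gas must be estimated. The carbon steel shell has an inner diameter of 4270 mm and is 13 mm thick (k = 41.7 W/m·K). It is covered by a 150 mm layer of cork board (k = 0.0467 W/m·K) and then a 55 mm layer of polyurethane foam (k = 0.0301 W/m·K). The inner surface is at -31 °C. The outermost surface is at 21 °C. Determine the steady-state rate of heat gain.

Radial (spherical) resistances in series:
R_carbon steel shell = (1/2.135 − 1/2.148)/(4π×41.7) = 5.41×10^-6 K/W
R_cork board = (1/2.148 − 1/2.298)/(4π×0.0467) = 0.05178 K/W
R_polyurethane foam = (1/2.298 − 1/2.353)/(4π×0.0301) = 0.02689 K/W
R_total = 0.07868 K/W
Q = ΔT/R_total = 52/0.07868

Q ≈ 661 W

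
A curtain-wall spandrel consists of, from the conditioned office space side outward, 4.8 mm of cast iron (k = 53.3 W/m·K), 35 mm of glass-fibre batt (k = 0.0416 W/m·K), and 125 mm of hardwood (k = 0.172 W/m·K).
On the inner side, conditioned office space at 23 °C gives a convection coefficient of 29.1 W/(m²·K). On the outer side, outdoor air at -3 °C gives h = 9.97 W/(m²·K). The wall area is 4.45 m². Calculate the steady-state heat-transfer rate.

Q ≈ 67.9 W

Series thermal resistances:
R_inner film = 1/(h_i·A) = 1/(29.1×4.45) = 0.007722 K/W
R_cast iron = L/(kA) = 0.0048/(53.3×4.45) = 2.024×10^-5 K/W
R_glass-fibre batt = L/(kA) = 0.035/(0.0416×4.45) = 0.1891 K/W
R_hardwood = L/(kA) = 0.125/(0.172×4.45) = 0.1633 K/W
R_outer film = 1/(h_o·A) = 1/(9.97×4.45) = 0.02254 K/W
R_total = 0.3827 K/W
Q = ΔT / R_total = 26 / 0.3827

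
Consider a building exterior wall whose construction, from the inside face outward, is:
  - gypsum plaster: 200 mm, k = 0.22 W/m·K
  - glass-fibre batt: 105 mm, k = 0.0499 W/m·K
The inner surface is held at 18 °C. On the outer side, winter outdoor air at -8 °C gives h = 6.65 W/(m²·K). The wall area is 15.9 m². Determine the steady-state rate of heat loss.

Model the wall as resistances in series:
R_gypsum plaster = L/(kA) = 0.2/(0.22×15.9) = 0.05718 K/W
R_glass-fibre batt = L/(kA) = 0.105/(0.0499×15.9) = 0.1323 K/W
R_outer film = 1/(h_o·A) = 1/(6.65×15.9) = 0.009458 K/W
R_total = 0.199 K/W
Q = ΔT / R_total = 26 / 0.199

Q ≈ 131 W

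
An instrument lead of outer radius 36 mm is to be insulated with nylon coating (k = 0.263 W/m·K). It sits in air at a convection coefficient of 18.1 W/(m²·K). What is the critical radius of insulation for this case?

r_cr ≈ 14.5 mm

For a cylinder r_cr = k/h = 0.263/18.1
r_cr = 14.5 mm; since the bare radius (36 mm) is above r_cr, any added insulation will reduce heat loss.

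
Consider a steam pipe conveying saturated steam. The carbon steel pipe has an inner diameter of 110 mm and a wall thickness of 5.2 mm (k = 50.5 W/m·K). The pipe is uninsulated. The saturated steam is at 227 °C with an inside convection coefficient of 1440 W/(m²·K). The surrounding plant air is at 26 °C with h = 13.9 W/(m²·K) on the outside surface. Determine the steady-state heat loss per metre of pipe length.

q′ ≈ 1040 W/m

Per-layer cylindrical resistances, series-summed:
R_inner film = 1/(h_i·2πr₁L) = 1/(1440×2π×0.055×1) = 0.00201 K/W
R_carbon steel pipe wall = ln(60.2/55)/(2π×50.5×1) = 2.847×10^-4 K/W
R_outer film = 1/(h_o·2πr_oL) = 1/(13.9×2π×0.0602×1) = 0.1902 K/W
R_total = 0.1925 K/W
Q = ΔT/R_total = 201/0.1925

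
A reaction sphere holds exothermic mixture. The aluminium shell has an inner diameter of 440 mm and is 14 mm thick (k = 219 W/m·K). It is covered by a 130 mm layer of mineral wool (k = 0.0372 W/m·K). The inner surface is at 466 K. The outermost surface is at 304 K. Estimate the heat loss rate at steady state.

Each spherical layer contributes R = (1/r_i − 1/r_o)/(4πk):
R_aluminium shell = (1/0.22 − 1/0.234)/(4π×219) = 9.882×10^-5 K/W
R_mineral wool = (1/0.234 − 1/0.364)/(4π×0.0372) = 3.265 K/W
R_total = 3.265 K/W
Q = ΔT/R_total = 162/3.265

Q ≈ 49.6 W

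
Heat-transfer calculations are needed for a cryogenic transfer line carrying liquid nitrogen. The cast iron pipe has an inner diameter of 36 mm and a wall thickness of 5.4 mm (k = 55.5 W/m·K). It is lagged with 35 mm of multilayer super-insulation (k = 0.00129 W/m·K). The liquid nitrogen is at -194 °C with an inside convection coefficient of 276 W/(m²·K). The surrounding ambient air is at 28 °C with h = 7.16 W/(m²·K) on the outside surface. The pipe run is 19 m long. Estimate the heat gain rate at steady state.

Treating each annulus and film as a series resistance:
R_inner film = 1/(h_i·2πr₁L) = 1/(276×2π×0.018×19) = 0.001686 K/W
R_cast iron pipe wall = ln(23.4/18)/(2π×55.5×19) = 3.96×10^-5 K/W
R_multilayer super-insulation = ln(58.4/23.4)/(2π×0.00129×19) = 5.939 K/W
R_outer film = 1/(h_o·2πr_oL) = 1/(7.16×2π×0.0584×19) = 0.02003 K/W
R_total = 5.961 K/W
Q = ΔT/R_total = 222/5.961

Q ≈ 37.2 W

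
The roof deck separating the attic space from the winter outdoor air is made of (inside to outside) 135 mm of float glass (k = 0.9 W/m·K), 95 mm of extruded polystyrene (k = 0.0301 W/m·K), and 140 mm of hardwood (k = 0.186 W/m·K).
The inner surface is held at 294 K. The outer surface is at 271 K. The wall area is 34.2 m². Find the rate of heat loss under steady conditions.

Thermal resistances in series:
R_float glass = L/(kA) = 0.135/(0.9×34.2) = 0.004386 K/W
R_extruded polystyrene = L/(kA) = 0.095/(0.0301×34.2) = 0.09228 K/W
R_hardwood = L/(kA) = 0.14/(0.186×34.2) = 0.02201 K/W
R_total = 0.1187 K/W
Q = ΔT / R_total = 23 / 0.1187

Q ≈ 194 W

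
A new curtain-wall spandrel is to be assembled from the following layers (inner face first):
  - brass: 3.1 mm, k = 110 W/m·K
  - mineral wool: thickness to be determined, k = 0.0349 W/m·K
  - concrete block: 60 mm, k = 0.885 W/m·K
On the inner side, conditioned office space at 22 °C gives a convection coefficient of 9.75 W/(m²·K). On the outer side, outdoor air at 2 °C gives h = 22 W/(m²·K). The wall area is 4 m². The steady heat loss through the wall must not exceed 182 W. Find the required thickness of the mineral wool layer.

Treating each layer as a thermal resistance in series:
R_inner film = 1/(h_i·A) = 1/(9.75×4) = 0.02564 K/W
R_brass = L/(kA) = 0.0031/(110×4) = 7.045×10^-6 K/W
R_concrete block = L/(kA) = 0.06/(0.885×4) = 0.01695 K/W
R_outer film = 1/(h_o·A) = 1/(22×4) = 0.01136 K/W
Sum of the known resistances R_other = 0.05396 K/W
Required total resistance R_tot = ΔT/Q_allow = 20/182 = 0.1099 K/W
R_mineral wool = R_tot − R_other = 0.05593 K/W
L = R·k·A = 0.05593×0.0349×4

L ≈ 7.81 mm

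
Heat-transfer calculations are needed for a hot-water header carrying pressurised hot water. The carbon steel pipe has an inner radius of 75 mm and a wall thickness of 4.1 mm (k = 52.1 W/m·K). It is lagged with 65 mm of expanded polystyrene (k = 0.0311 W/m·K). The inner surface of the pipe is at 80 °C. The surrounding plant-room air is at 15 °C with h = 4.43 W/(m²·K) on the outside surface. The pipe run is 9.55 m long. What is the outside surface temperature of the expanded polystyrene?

T ≈ 19.9 °C

Radial resistances (cylindrical: R_cond = ln(r_o/r_i)/(2πkL), R_conv = 1/(h·2πrL)):
R_carbon steel pipe wall = ln(79.1/75)/(2π×52.1×9.55) = 1.703×10^-5 K/W
R_expanded polystyrene = ln(144.1/79.1)/(2π×0.0311×9.55) = 0.3214 K/W
R_outer film = 1/(h_o·2πr_oL) = 1/(4.43×2π×0.1441×9.55) = 0.02611 K/W
R_total = 0.3475 K/W
Q = ΔT/R_total = 65/0.3475
Q = 187 W
T_interface = T_inner − Q·ΣR(inner→interface) = 80 − 187×0.3214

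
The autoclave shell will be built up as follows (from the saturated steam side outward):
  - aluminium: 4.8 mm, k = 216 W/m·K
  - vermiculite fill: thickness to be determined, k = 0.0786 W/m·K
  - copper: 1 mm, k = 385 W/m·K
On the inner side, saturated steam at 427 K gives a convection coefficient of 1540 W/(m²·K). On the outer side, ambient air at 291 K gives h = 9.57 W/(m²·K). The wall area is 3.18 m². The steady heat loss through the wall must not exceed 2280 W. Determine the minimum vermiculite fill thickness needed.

L ≈ 6.64 mm

Treating each layer as a thermal resistance in series:
R_inner film = 1/(h_i·A) = 1/(1540×3.18) = 2.042×10^-4 K/W
R_aluminium = L/(kA) = 0.0048/(216×3.18) = 6.988×10^-6 K/W
R_copper = L/(kA) = 0.001/(385×3.18) = 8.168×10^-7 K/W
R_outer film = 1/(h_o·A) = 1/(9.57×3.18) = 0.03286 K/W
Sum of the known resistances R_other = 0.03307 K/W
Required total resistance R_tot = ΔT/Q_allow = 136/2280 = 0.05965 K/W
R_vermiculite fill = R_tot − R_other = 0.02658 K/W
L = R·k·A = 0.02658×0.0786×3.18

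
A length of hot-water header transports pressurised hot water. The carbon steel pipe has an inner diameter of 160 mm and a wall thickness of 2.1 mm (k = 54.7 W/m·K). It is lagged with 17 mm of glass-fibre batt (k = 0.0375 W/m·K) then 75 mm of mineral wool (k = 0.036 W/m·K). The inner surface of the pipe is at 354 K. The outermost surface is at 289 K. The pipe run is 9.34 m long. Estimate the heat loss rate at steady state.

Per-layer cylindrical resistances, series-summed:
R_carbon steel pipe wall = ln(82.1/80)/(2π×54.7×9.34) = 8.072×10^-6 K/W
R_glass-fibre batt = ln(99.1/82.1)/(2π×0.0375×9.34) = 0.08551 K/W
R_mineral wool = ln(174.1/99.1)/(2π×0.036×9.34) = 0.2667 K/W
R_total = 0.3522 K/W
Q = ΔT/R_total = 65/0.3522

Q ≈ 185 W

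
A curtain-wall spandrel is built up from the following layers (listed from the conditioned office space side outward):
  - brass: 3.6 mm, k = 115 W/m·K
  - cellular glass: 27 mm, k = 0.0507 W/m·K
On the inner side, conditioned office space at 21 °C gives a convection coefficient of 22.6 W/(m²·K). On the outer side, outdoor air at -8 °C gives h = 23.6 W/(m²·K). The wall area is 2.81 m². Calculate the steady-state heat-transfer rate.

Q ≈ 132 W

Using the resistance-network approach (series):
R_inner film = 1/(h_i·A) = 1/(22.6×2.81) = 0.01575 K/W
R_brass = L/(kA) = 0.0036/(115×2.81) = 1.114×10^-5 K/W
R_cellular glass = L/(kA) = 0.027/(0.0507×2.81) = 0.1895 K/W
R_outer film = 1/(h_o·A) = 1/(23.6×2.81) = 0.01508 K/W
R_total = 0.2204 K/W
Q = ΔT / R_total = 29 / 0.2204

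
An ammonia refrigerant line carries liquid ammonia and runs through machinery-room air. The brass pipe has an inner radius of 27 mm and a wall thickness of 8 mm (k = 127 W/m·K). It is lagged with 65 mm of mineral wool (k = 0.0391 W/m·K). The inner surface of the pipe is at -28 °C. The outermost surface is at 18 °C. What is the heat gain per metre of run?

q′ ≈ 10.8 W/m

Per-layer cylindrical resistances, series-summed:
R_brass pipe wall = ln(35/27)/(2π×127×1) = 3.252×10^-4 K/W
R_mineral wool = ln(100/35)/(2π×0.0391×1) = 4.273 K/W
R_total = 4.274 K/W
Q = ΔT/R_total = 46/4.274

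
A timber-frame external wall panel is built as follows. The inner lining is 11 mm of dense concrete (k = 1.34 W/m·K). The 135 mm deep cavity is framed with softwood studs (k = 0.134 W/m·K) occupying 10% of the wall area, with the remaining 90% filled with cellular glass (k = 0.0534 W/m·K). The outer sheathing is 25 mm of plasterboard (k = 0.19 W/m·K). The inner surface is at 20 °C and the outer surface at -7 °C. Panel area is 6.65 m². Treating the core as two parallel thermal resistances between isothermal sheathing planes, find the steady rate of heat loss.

Sheathing layers in series; stud and cavity paths in parallel between them.
R_inner = 0.011/(1.34×6.65) = 0.001234 K/W
R_stud  = 0.135/(0.134×0.1×6.65) = 1.515 K/W
R_cav   = 0.135/(0.0534×0.9×6.65) = 0.4224 K/W
1/R_core = 1/R_stud + 1/R_cav → R_core = 0.3303 K/W
R_outer = 0.025/(0.19×6.65) = 0.01979 K/W
R_total = 0.3513 K/W
Q = ΔT/R_total = 27/0.3513

Q ≈ 76.9 W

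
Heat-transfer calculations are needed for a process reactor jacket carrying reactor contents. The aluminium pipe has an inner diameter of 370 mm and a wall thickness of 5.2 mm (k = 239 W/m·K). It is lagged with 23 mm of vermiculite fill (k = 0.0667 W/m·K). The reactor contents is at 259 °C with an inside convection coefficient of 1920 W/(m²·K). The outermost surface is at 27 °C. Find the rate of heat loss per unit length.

For a radial system each layer contributes R = ln(r_out/r_in)/(2πkL); films add R = 1/(hA).
R_inner film = 1/(h_i·2πr₁L) = 1/(1920×2π×0.185×1) = 4.481×10^-4 K/W
R_aluminium pipe wall = ln(190.2/185)/(2π×239×1) = 1.846×10^-5 K/W
R_vermiculite fill = ln(213.2/190.2)/(2π×0.0667×1) = 0.2724 K/W
R_total = 0.2729 K/W
Q = ΔT/R_total = 232/0.2729

q′ ≈ 850 W/m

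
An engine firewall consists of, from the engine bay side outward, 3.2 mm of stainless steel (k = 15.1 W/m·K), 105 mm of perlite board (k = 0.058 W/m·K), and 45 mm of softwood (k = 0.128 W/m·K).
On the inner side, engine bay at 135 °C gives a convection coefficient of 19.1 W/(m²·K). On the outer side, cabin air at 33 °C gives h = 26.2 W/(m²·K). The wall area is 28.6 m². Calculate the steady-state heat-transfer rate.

Q ≈ 1300 W

Using the resistance-network approach (series):
R_inner film = 1/(h_i·A) = 1/(19.1×28.6) = 0.001831 K/W
R_stainless steel = L/(kA) = 0.0032/(15.1×28.6) = 7.41×10^-6 K/W
R_perlite board = L/(kA) = 0.105/(0.058×28.6) = 0.0633 K/W
R_softwood = L/(kA) = 0.045/(0.128×28.6) = 0.01229 K/W
R_outer film = 1/(h_o·A) = 1/(26.2×28.6) = 0.001335 K/W
R_total = 0.07876 K/W
Q = ΔT / R_total = 102 / 0.07876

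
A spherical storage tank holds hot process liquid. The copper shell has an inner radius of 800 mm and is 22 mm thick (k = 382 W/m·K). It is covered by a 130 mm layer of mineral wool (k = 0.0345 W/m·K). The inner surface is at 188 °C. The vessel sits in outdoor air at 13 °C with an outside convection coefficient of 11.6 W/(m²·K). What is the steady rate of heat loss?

Q ≈ 448 W

Each spherical layer contributes R = (1/r_i − 1/r_o)/(4πk):
R_copper shell = (1/0.8 − 1/0.822)/(4π×382) = 6.969×10^-6 K/W
R_mineral wool = (1/0.822 − 1/0.952)/(4π×0.0345) = 0.3832 K/W
R_outer film = 1/(h·4πr_o²) = 1/(11.6×4π×0.952²) = 0.007569 K/W
R_total = 0.3908 K/W
Q = ΔT/R_total = 175/0.3908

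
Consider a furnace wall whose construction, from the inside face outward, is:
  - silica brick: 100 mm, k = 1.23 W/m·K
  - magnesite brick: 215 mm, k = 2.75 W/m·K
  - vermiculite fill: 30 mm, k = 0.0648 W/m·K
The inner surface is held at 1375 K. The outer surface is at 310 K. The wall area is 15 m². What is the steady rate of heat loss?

Q ≈ 25700 W

Thermal resistances in series:
R_silica brick = L/(kA) = 0.1/(1.23×15) = 0.00542 K/W
R_magnesite brick = L/(kA) = 0.215/(2.75×15) = 0.005212 K/W
R_vermiculite fill = L/(kA) = 0.03/(0.0648×15) = 0.03086 K/W
R_total = 0.0415 K/W
Q = ΔT / R_total = 1065 / 0.0415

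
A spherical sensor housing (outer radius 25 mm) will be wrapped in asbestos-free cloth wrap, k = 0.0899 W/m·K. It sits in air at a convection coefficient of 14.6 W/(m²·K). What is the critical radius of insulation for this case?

r_cr ≈ 12.3 mm

For a sphere r_cr = 2k/h = 2×0.0899/14.6
r_cr = 12.3 mm; since the bare radius (25 mm) is above r_cr, any added insulation will reduce heat loss.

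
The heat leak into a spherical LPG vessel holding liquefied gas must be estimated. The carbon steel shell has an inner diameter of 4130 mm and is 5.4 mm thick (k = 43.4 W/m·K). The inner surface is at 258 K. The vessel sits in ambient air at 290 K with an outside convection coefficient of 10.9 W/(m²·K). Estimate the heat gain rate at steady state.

Each spherical layer contributes R = (1/r_i − 1/r_o)/(4πk):
R_carbon steel shell = (1/2.065 − 1/2.0704)/(4π×43.4) = 2.316×10^-6 K/W
R_outer film = 1/(h·4πr_o²) = 1/(10.9×4π×2.0704²) = 0.001703 K/W
R_total = 0.001705 K/W
Q = ΔT/R_total = 32/0.001705

Q ≈ 18800 W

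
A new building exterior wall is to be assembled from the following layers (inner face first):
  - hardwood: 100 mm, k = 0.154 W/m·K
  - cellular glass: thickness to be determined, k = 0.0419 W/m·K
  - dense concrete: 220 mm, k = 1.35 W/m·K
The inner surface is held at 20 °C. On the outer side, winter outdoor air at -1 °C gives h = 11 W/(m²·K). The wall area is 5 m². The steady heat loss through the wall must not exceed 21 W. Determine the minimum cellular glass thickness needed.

L ≈ 172 mm

Using the resistance-network approach (series):
R_hardwood = L/(kA) = 0.1/(0.154×5) = 0.1299 K/W
R_dense concrete = L/(kA) = 0.22/(1.35×5) = 0.03259 K/W
R_outer film = 1/(h_o·A) = 1/(11×5) = 0.01818 K/W
Sum of the known resistances R_other = 0.1806 K/W
Required total resistance R_tot = ΔT/Q_allow = 21/21 = 1 K/W
R_cellular glass = R_tot − R_other = 0.8194 K/W
L = R·k·A = 0.8194×0.0419×5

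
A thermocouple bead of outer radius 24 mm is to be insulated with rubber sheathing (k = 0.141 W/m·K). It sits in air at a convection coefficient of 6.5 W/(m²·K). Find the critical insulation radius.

r_cr ≈ 43.4 mm

For a sphere r_cr = 2k/h = 2×0.141/6.5
r_cr = 43.4 mm; since the bare radius (24 mm) is below r_cr, adding a thin layer of insulation will *increase* heat loss.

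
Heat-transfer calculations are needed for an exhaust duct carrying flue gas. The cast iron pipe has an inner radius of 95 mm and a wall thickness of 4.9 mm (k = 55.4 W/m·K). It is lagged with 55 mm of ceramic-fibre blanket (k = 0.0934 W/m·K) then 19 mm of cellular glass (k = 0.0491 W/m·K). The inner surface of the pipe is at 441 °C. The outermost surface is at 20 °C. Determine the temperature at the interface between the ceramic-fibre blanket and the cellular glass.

T ≈ 161 °C

Treating each annulus and film as a series resistance:
R_cast iron pipe wall = ln(99.9/95)/(2π×55.4×1) = 1.445×10^-4 K/W
R_ceramic-fibre blanket = ln(154.9/99.9)/(2π×0.0934×1) = 0.7474 K/W
R_cellular glass = ln(173.9/154.9)/(2π×0.0491×1) = 0.375 K/W
R_total = 1.123 K/W
Q = ΔT/R_total = 421/1.123
Q = 375 W/m
T_interface = T_inner − Q·ΣR(inner→interface) = 441 − 375×0.7475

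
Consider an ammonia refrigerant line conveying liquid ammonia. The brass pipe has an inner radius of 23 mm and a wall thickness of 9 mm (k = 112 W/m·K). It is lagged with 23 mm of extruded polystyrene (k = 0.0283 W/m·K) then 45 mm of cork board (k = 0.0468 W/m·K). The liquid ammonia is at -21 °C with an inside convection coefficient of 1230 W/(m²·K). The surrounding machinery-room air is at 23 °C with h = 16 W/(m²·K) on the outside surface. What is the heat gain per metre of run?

q′ ≈ 8.49 W/m

Per-layer cylindrical resistances, series-summed:
R_inner film = 1/(h_i·2πr₁L) = 1/(1230×2π×0.023×1) = 0.005626 K/W
R_brass pipe wall = ln(32/23)/(2π×112×1) = 4.693×10^-4 K/W
R_extruded polystyrene = ln(55/32)/(2π×0.0283×1) = 3.046 K/W
R_cork board = ln(100/55)/(2π×0.0468×1) = 2.033 K/W
R_outer film = 1/(h_o·2πr_oL) = 1/(16×2π×0.1×1) = 0.09947 K/W
R_total = 5.185 K/W
Q = ΔT/R_total = 44/5.185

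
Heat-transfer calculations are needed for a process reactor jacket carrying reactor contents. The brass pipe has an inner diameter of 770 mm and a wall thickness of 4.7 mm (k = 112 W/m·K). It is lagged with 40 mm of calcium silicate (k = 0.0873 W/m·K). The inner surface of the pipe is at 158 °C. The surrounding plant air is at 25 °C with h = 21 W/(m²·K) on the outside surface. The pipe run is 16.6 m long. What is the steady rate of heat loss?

Q ≈ 11300 W

Per-layer cylindrical resistances, series-summed:
R_brass pipe wall = ln(389.7/385)/(2π×112×16.6) = 1.039×10^-6 K/W
R_calcium silicate = ln(429.7/389.7)/(2π×0.0873×16.6) = 0.01073 K/W
R_outer film = 1/(h_o·2πr_oL) = 1/(21×2π×0.4297×16.6) = 0.001062 K/W
R_total = 0.01179 K/W
Q = ΔT/R_total = 133/0.01179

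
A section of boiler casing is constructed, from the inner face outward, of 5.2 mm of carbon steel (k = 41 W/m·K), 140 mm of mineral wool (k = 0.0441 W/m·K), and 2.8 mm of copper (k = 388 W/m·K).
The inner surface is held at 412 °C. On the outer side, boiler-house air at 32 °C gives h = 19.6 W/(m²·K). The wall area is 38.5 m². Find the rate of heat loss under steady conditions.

Model the wall as resistances in series:
R_carbon steel = L/(kA) = 0.0052/(41×38.5) = 3.294×10^-6 K/W
R_mineral wool = L/(kA) = 0.14/(0.0441×38.5) = 0.08246 K/W
R_copper = L/(kA) = 0.0028/(388×38.5) = 1.874×10^-7 K/W
R_outer film = 1/(h_o·A) = 1/(19.6×38.5) = 0.001325 K/W
R_total = 0.08379 K/W
Q = ΔT / R_total = 380 / 0.08379

Q ≈ 4540 W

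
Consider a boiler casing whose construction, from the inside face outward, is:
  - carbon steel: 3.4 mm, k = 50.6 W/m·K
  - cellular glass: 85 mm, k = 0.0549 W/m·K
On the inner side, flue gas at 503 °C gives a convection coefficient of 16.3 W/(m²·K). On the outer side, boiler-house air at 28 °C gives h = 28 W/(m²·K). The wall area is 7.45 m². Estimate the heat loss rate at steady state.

Series thermal resistances:
R_inner film = 1/(h_i·A) = 1/(16.3×7.45) = 0.008235 K/W
R_carbon steel = L/(kA) = 0.0034/(50.6×7.45) = 9.019×10^-6 K/W
R_cellular glass = L/(kA) = 0.085/(0.0549×7.45) = 0.2078 K/W
R_outer film = 1/(h_o·A) = 1/(28×7.45) = 0.004794 K/W
R_total = 0.2209 K/W
Q = ΔT / R_total = 475 / 0.2209

Q ≈ 2150 W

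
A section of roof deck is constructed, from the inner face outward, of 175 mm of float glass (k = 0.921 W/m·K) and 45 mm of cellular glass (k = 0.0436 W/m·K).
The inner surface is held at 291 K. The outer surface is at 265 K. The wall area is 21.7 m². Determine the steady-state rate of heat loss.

Q ≈ 462 W

Model the wall as resistances in series:
R_float glass = L/(kA) = 0.175/(0.921×21.7) = 0.008756 K/W
R_cellular glass = L/(kA) = 0.045/(0.0436×21.7) = 0.04756 K/W
R_total = 0.05632 K/W
Q = ΔT / R_total = 26 / 0.05632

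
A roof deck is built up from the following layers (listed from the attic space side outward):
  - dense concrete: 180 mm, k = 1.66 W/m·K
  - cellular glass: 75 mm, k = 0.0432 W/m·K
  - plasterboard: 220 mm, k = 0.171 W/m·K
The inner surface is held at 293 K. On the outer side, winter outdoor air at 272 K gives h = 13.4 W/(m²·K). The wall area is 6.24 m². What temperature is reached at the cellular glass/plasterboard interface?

Using the resistance-network approach (series):
R_dense concrete = L/(kA) = 0.18/(1.66×6.24) = 0.01738 K/W
R_cellular glass = L/(kA) = 0.075/(0.0432×6.24) = 0.2782 K/W
R_plasterboard = L/(kA) = 0.22/(0.171×6.24) = 0.2062 K/W
R_outer film = 1/(h_o·A) = 1/(13.4×6.24) = 0.01196 K/W
R_total = 0.5137 K/W;  Q = ΔT/R_total = 21/0.5137 = 40.88 W
T_interface = T_inner − Q·ΣR(inner→interface) = 293 − 40.9×0.2956

T ≈ 281 K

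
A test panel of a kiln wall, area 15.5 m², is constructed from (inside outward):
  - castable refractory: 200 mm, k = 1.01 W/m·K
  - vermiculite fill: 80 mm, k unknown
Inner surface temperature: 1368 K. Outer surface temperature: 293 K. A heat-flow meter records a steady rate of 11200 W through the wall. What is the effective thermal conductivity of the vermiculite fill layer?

k ≈ 0.062 W/(m·K)

Series thermal resistances:
R_castable refractory = L/(kA) = 0.2/(1.01×15.5) = 0.01278 K/W
Sum of known resistances R_other = 0.01278 K/W
Total R = ΔT/Q = 1075/11200 = 0.09598 K/W
R_vermiculite fill = R_total − R_other = 0.08321 K/W
k = L/(R·A) = 0.08/(0.08321×15.5)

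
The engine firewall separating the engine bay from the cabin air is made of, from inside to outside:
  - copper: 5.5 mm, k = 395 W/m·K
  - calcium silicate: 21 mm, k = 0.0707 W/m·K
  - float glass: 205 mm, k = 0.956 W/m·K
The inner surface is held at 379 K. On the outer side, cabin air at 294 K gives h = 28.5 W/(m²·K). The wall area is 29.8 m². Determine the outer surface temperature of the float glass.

T ≈ 299 K

Model the wall as resistances in series:
R_copper = L/(kA) = 0.0055/(395×29.8) = 4.673×10^-7 K/W
R_calcium silicate = L/(kA) = 0.021/(0.0707×29.8) = 0.009967 K/W
R_float glass = L/(kA) = 0.205/(0.956×29.8) = 0.007196 K/W
R_outer film = 1/(h_o·A) = 1/(28.5×29.8) = 0.001177 K/W
R_total = 0.01834 K/W;  Q = ΔT/R_total = 85/0.01834 = 4634 W
T_interface = T_inner − Q·ΣR(inner→interface) = 379 − 4630×0.01716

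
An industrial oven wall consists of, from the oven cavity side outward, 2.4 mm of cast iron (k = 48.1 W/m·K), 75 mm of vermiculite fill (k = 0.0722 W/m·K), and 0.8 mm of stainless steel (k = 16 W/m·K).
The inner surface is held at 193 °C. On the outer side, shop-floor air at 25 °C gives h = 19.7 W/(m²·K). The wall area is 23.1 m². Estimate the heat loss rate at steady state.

Q ≈ 3560 W

Model the wall as resistances in series:
R_cast iron = L/(kA) = 0.0024/(48.1×23.1) = 2.16×10^-6 K/W
R_vermiculite fill = L/(kA) = 0.075/(0.0722×23.1) = 0.04497 K/W
R_stainless steel = L/(kA) = 0.0008/(16×23.1) = 2.165×10^-6 K/W
R_outer film = 1/(h_o·A) = 1/(19.7×23.1) = 0.002197 K/W
R_total = 0.04717 K/W
Q = ΔT / R_total = 168 / 0.04717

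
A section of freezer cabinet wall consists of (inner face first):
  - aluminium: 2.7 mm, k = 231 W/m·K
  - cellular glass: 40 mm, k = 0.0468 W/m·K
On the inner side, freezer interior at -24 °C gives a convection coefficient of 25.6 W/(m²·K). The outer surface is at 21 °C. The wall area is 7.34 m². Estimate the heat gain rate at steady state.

Q ≈ 370 W

Treating each layer as a thermal resistance in series:
R_inner film = 1/(h_i·A) = 1/(25.6×7.34) = 0.005322 K/W
R_aluminium = L/(kA) = 0.0027/(231×7.34) = 1.592×10^-6 K/W
R_cellular glass = L/(kA) = 0.04/(0.0468×7.34) = 0.1164 K/W
R_total = 0.1218 K/W
Q = ΔT / R_total = 45 / 0.1218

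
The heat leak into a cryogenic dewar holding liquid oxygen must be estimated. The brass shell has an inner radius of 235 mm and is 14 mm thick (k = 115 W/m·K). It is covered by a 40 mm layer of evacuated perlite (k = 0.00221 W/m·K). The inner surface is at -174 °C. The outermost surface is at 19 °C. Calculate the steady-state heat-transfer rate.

For a spherical shell R = (1/r₁ − 1/r₂)/(4πk); film R = 1/(h·4πr²). In series:
R_brass shell = (1/0.235 − 1/0.249)/(4π×115) = 1.656×10^-4 K/W
R_evacuated perlite = (1/0.249 − 1/0.289)/(4π×0.00221) = 20.02 K/W
R_total = 20.02 K/W
Q = ΔT/R_total = 193/20.02

Q ≈ 9.64 W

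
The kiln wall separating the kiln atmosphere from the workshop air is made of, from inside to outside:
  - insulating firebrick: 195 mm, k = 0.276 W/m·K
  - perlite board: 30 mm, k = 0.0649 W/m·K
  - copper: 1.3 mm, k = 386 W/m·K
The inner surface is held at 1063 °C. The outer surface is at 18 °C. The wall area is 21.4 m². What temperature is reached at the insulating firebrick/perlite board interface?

Thermal resistances in series:
R_insulating firebrick = L/(kA) = 0.195/(0.276×21.4) = 0.03302 K/W
R_perlite board = L/(kA) = 0.03/(0.0649×21.4) = 0.0216 K/W
R_copper = L/(kA) = 0.0013/(386×21.4) = 1.574×10^-7 K/W
R_total = 0.05462 K/W;  Q = ΔT/R_total = 1045/0.05462 = 19130 W
T_interface = T_inner − Q·ΣR(inner→interface) = 1063 − 19100×0.03302

T ≈ 431 °C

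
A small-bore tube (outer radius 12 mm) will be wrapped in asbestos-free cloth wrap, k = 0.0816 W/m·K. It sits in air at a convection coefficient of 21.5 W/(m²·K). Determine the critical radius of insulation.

r_cr ≈ 3.8 mm

For a cylinder r_cr = k/h = 0.0816/21.5
r_cr = 3.8 mm; since the bare radius (12 mm) is above r_cr, any added insulation will reduce heat loss.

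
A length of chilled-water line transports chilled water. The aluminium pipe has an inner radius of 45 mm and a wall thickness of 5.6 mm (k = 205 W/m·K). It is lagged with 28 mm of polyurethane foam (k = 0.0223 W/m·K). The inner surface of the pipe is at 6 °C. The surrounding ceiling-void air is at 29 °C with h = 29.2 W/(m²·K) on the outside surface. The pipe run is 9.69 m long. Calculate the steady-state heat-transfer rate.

Radial resistances (cylindrical: R_cond = ln(r_o/r_i)/(2πkL), R_conv = 1/(h·2πrL)):
R_aluminium pipe wall = ln(50.6/45)/(2π×205×9.69) = 9.397×10^-6 K/W
R_polyurethane foam = ln(78.6/50.6)/(2π×0.0223×9.69) = 0.3244 K/W
R_outer film = 1/(h_o·2πr_oL) = 1/(29.2×2π×0.0786×9.69) = 0.007156 K/W
R_total = 0.3315 K/W
Q = ΔT/R_total = 23/0.3315

Q ≈ 69.4 W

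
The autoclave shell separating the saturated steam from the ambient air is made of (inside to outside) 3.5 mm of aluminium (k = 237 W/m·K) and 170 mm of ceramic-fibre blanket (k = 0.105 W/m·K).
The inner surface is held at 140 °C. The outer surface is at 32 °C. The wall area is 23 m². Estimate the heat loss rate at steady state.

Q ≈ 1530 W

Using the resistance-network approach (series):
R_aluminium = L/(kA) = 0.0035/(237×23) = 6.421×10^-7 K/W
R_ceramic-fibre blanket = L/(kA) = 0.17/(0.105×23) = 0.07039 K/W
R_total = 0.07039 K/W
Q = ΔT / R_total = 108 / 0.07039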